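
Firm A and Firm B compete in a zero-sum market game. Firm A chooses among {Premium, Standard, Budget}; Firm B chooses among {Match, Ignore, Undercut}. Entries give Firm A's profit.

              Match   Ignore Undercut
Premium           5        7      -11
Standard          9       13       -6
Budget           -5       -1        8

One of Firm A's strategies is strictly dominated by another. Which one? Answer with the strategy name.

Premium

Standard gives a strictly higher payoff than Premium against every column: 9 > 5, 13 > 7, -6 > -11.
So Premium is strictly dominated and Firm A never plays it.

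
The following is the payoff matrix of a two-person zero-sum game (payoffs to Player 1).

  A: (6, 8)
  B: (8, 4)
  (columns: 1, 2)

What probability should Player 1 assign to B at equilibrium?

Row minima: A → 6, B → 4; maximin = 6.
Column maxima: 1 → 8, 2 → 8; minimax = 8.
6 ≠ 8, so there is no saddle point; optimal play is mixed.
Let Player 1 play A with probability p. Expected payoff against 1: 6p + 8(1−p) = −2p + 8; against 2: 8p + 4(1−p) = 4p + 4.
Setting these equal: −2p + 8 = 4p + 4 ⇒ −6p = -4 ⇒ p = 2/3, and the value is (-2)·(2/3) + 8 = 20/3.
For Player 2: with q = P(1), equating A's and B's payoffs gives −2q + 8 = 4q + 4 ⇒ q = 2/3.

1/3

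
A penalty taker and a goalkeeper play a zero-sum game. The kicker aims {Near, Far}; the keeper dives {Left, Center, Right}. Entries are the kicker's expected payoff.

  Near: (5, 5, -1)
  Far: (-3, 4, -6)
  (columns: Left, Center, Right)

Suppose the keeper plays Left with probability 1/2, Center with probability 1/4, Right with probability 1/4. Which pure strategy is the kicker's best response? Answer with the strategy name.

Expected payoff of Near: (1/2)·5 + (1/4)·5 + (1/4)·(-1) = 7/2.
Expected payoff of Far: (1/2)·(-3) + (1/4)·4 + (1/4)·(-6) = -2.
The largest is 7/2, so the kicker's best response is Near.

Near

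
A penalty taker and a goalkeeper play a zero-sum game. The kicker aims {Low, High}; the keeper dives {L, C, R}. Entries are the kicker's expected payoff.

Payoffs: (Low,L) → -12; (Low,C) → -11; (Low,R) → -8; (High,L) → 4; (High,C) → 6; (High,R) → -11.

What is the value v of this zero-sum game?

Row minima: Low → -12, High → -11; maximin = -11.
Column maxima: L → 4, C → 6, R → -8; minimax = -8.
-11 ≠ -8, so there is no saddle point; optimal play is mixed.
C is strictly dominated by L (it gives the kicker strictly more in every row), so the keeper never plays it.
On the remaining 2×2 (Low, High vs L, R):
Let the kicker play Low with probability p. Expected payoff against L: (-12)p + 4(1−p) = −16p + 4; against R: (-8)p + (-11)(1−p) = 3p − 11.
Setting these equal: −16p + 4 = 3p − 11 ⇒ −19p = -15 ⇒ p = 15/19, and the value is (-16)·(15/19) + 4 = -164/19.
For the keeper: with q = P(L), equating Low's and High's payoffs gives −4q − 8 = 15q − 11 ⇒ q = 3/19.

-164/19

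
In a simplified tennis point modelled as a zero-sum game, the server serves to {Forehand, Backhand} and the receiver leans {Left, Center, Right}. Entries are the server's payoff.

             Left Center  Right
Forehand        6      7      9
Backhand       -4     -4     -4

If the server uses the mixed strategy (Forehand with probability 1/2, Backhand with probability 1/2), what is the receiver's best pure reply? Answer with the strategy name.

If the receiver plays Left, the server's expected payoff is (1/2)·6 + (1/2)·(-4) = 1.
If the receiver plays Center, the server's expected payoff is (1/2)·7 + (1/2)·(-4) = 3/2.
If the receiver plays Right, the server's expected payoff is (1/2)·9 + (1/2)·(-4) = 5/2.
The receiver minimizes the server's payoff; the smallest is 1, so the best response is Left.

Left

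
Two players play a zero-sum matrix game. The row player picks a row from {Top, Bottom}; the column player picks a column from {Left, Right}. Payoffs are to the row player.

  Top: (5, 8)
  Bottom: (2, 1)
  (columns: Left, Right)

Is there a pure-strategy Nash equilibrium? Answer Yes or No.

Yes

Row minima: Top → 5, Bottom → 1; maximin = 5.
Column maxima: Left → 5, Right → 8; minimax = 5.
maximin = minimax = 5, so a saddle point exists.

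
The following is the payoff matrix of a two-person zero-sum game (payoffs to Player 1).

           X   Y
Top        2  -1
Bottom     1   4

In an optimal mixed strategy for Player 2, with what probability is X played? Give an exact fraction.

5/6

Row minima: Top → -1, Bottom → 1; maximin = 1.
Column maxima: X → 2, Y → 4; minimax = 2.
1 ≠ 2, so there is no saddle point; optimal play is mixed.
Let Player 1 play Top with probability p. Expected payoff against X: 2p + 1(1−p) = p + 1; against Y: (-1)p + 4(1−p) = −5p + 4.
Setting these equal: p + 1 = −5p + 4 ⇒ 6p = 3 ⇒ p = 1/2, and the value is (1)·(1/2) + 1 = 3/2.
For Player 2: with q = P(X), equating Top's and Bottom's payoffs gives 3q − 1 = −3q + 4 ⇒ q = 5/6.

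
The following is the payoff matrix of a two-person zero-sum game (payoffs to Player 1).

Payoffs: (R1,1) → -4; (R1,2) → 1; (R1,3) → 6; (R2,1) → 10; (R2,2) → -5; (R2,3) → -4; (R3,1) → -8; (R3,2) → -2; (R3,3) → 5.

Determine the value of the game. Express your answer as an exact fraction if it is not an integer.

Row minima: R1 → -4, R2 → -5, R3 → -8; maximin = -4.
Column maxima: 1 → 10, 2 → 1, 3 → 6; minimax = 1.
-4 ≠ 1, so there is no saddle point; optimal play is mixed.
R3 is strictly dominated by R1, so Player 1 never plays it.
3 is strictly dominated by 2 (it gives Player 1 strictly more in every row), so Player 2 never plays it.
On the remaining 2×2 (R1, R2 vs 1, 2):
Let Player 1 play R1 with probability p. Expected payoff against 1: (-4)p + 10(1−p) = −14p + 10; against 2: 1p + (-5)(1−p) = 6p − 5.
Setting these equal: −14p + 10 = 6p − 5 ⇒ −20p = -15 ⇒ p = 3/4, and the value is (-14)·(3/4) + 10 = -1/2.
For Player 2: with q = P(1), equating R1's and R2's payoffs gives −5q + 1 = 15q − 5 ⇒ q = 3/10.

-1/2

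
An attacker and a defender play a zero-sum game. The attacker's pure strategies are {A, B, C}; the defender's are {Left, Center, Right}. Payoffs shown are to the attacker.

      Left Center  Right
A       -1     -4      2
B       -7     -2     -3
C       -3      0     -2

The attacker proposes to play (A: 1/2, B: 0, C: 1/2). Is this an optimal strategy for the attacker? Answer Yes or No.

Yes

Against Left this mix gives (1/2)·(-1) + (1/2)·(-3) = -2.
Against Center this mix gives (1/2)·(-4) + (1/2)·0 = -2.
Against Right this mix gives (1/2)·2 + (1/2)·(-2) = 0.
All of the defender's active replies (Left, Center) yield -2, and no column does worse for the attacker. The mix makes the defender indifferent and guarantees -2, so it is optimal.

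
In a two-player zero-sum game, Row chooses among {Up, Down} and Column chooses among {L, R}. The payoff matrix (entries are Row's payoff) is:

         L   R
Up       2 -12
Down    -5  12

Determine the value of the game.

Row minima: Up → -12, Down → -5; maximin = -5.
Column maxima: L → 2, R → 12; minimax = 2.
-5 ≠ 2, so there is no saddle point; optimal play is mixed.
Let Row play Up with probability p. Expected payoff against L: 2p + (-5)(1−p) = 7p − 5; against R: (-12)p + 12(1−p) = −24p + 12.
Setting these equal: 7p − 5 = −24p + 12 ⇒ 31p = 17 ⇒ p = 17/31, and the value is (7)·(17/31) − 5 = -36/31.
For Column: with q = P(L), equating Up's and Down's payoffs gives 14q − 12 = −17q + 12 ⇒ q = 24/31.

-36/31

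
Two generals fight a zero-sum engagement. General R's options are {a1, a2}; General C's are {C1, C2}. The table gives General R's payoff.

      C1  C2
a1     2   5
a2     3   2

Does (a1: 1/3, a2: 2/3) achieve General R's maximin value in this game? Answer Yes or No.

No

Against C1 this mix gives (1/3)·2 + (2/3)·3 = 8/3.
Against C2 this mix gives (1/3)·5 + (2/3)·2 = 3.
General C will play C1, holding General R to 8/3. Shifting weight toward the row that does better against C1 would raise this floor (the equalizing mix achieves 11/4 against both C1 and C2), so the proposed strategy is not optimal.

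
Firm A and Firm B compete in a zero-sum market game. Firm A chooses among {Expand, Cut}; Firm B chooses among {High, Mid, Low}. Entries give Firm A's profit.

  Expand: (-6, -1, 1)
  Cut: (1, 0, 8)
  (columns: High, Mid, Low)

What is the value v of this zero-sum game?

0

Row minima: Expand → -6, Cut → 0; maximin = 0.
Column maxima: High → 1, Mid → 0, Low → 8; minimax = 0.
Since maximin = minimax = 0, there is a saddle point and the value is 0.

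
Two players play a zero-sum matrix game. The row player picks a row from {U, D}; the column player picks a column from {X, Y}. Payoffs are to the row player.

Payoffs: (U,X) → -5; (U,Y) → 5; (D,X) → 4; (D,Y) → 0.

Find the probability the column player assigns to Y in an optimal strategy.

Row minima: U → -5, D → 0; maximin = 0.
Column maxima: X → 4, Y → 5; minimax = 4.
0 ≠ 4, so there is no saddle point; optimal play is mixed.
Let the row player play U with probability p. Expected payoff against X: (-5)p + 4(1−p) = −9p + 4; against Y: 5p + 0(1−p) = 5p.
Setting these equal: −9p + 4 = 5p ⇒ −14p = -4 ⇒ p = 2/7, and the value is (-9)·(2/7) + 4 = 10/7.
For the column player: with q = P(X), equating U's and D's payoffs gives −10q + 5 = 4q ⇒ q = 5/14.

9/14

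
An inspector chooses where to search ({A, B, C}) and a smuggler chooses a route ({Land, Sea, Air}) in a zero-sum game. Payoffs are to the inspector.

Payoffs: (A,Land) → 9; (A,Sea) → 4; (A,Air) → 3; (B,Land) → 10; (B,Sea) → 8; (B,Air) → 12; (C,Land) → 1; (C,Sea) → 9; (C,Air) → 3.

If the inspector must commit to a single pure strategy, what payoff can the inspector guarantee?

Row minima: A → 3, B → 8, C → 1.
The best of these is 8.

8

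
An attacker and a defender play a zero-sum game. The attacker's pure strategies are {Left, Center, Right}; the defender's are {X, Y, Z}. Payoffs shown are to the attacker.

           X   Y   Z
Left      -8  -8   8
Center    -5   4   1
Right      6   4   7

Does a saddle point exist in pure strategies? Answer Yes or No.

Yes

Row minima: Left → -8, Center → -5, Right → 4; maximin = 4.
Column maxima: X → 6, Y → 4, Z → 8; minimax = 4.
maximin = minimax = 4, so a saddle point exists.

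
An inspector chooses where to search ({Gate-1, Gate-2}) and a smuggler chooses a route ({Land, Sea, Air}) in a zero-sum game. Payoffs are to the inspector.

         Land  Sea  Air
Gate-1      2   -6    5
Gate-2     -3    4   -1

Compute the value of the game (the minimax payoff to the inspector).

-2/3

Row minima: Gate-1 → -6, Gate-2 → -3; maximin = -3.
Column maxima: Land → 2, Sea → 4, Air → 5; minimax = 2.
-3 ≠ 2, so there is no saddle point; optimal play is mixed.
Air is strictly dominated by Land (it gives the inspector strictly more in every row), so the smuggler never plays it.
On the remaining 2×2 (Gate-1, Gate-2 vs Land, Sea):
Let the inspector play Gate-1 with probability p. Expected payoff against Land: 2p + (-3)(1−p) = 5p − 3; against Sea: (-6)p + 4(1−p) = −10p + 4.
Setting these equal: 5p − 3 = −10p + 4 ⇒ 15p = 7 ⇒ p = 7/15, and the value is (5)·(7/15) − 3 = -2/3.
For the smuggler: with q = P(Land), equating Gate-1's and Gate-2's payoffs gives 8q − 6 = −7q + 4 ⇒ q = 2/3.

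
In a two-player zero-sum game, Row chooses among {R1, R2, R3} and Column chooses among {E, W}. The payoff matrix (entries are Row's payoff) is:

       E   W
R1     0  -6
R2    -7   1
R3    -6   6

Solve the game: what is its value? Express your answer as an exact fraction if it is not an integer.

Row minima: R1 → -6, R2 → -7, R3 → -6; maximin = -6.
Column maxima: E → 0, W → 6; minimax = 0.
-6 ≠ 0, so there is no saddle point; optimal play is mixed.
R2 is strictly dominated by R3, so Row never plays it.
On the remaining 2×2 (R1, R3 vs E, W):
Let Row play R1 with probability p. Expected payoff against E: 0p + (-6)(1−p) = 6p − 6; against W: (-6)p + 6(1−p) = −12p + 6.
Setting these equal: 6p − 6 = −12p + 6 ⇒ 18p = 12 ⇒ p = 2/3, and the value is (6)·(2/3) − 6 = -2.
For Column: with q = P(E), equating R1's and R3's payoffs gives 6q − 6 = −12q + 6 ⇒ q = 2/3.

-2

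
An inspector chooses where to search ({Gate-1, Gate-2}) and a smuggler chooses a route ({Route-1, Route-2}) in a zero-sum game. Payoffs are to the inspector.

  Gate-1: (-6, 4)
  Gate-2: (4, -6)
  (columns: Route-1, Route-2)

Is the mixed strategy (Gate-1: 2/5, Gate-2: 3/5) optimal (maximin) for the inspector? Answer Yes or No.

No

Against Route-1 this mix gives (2/5)·(-6) + (3/5)·4 = 0.
Against Route-2 this mix gives (2/5)·4 + (3/5)·(-6) = -2.
The smuggler will play Route-2, holding the inspector to -2. Shifting weight toward the row that does better against Route-2 would raise this floor (the equalizing mix achieves -1 against both Route-2 and Route-1), so the proposed strategy is not optimal.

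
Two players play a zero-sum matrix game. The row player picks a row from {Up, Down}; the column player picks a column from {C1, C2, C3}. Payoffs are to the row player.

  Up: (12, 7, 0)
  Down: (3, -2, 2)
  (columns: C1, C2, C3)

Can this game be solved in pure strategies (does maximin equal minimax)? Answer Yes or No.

Row minima: Up → 0, Down → -2; maximin = 0.
Column maxima: C1 → 12, C2 → 7, C3 → 2; minimax = 2.
0 ≠ 2, so no pure-strategy equilibrium exists.

No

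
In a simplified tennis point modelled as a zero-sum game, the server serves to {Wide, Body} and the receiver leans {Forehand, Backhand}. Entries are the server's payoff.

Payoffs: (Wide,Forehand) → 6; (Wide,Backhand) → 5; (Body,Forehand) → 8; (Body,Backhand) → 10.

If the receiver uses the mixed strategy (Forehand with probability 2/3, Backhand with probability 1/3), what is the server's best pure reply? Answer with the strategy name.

Body

Expected payoff of Wide: (2/3)·6 + (1/3)·5 = 17/3.
Expected payoff of Body: (2/3)·8 + (1/3)·10 = 26/3.
The largest is 26/3, so the server's best response is Body.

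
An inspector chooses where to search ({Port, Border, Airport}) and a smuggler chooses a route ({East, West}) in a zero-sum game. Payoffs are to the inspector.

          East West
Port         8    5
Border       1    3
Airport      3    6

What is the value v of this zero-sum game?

Row minima: Port → 5, Border → 1, Airport → 3; maximin = 5.
Column maxima: East → 8, West → 6; minimax = 6.
5 ≠ 6, so there is no saddle point; optimal play is mixed.
Border is strictly dominated by Port, so the inspector never plays it.
On the remaining 2×2 (Port, Airport vs East, West):
Let the inspector play Port with probability p. Expected payoff against East: 8p + 3(1−p) = 5p + 3; against West: 5p + 6(1−p) = −p + 6.
Setting these equal: 5p + 3 = −p + 6 ⇒ 6p = 3 ⇒ p = 1/2, and the value is (5)·(1/2) + 3 = 11/2.
For the smuggler: with q = P(East), equating Port's and Airport's payoffs gives 3q + 5 = −3q + 6 ⇒ q = 1/6.

11/2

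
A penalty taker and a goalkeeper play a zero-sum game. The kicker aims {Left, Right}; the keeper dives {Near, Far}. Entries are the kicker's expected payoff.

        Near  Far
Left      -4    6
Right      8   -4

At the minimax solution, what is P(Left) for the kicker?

6/11

Row minima: Left → -4, Right → -4; maximin = -4.
Column maxima: Near → 8, Far → 6; minimax = 6.
-4 ≠ 6, so there is no saddle point; optimal play is mixed.
Let the kicker play Left with probability p. Expected payoff against Near: (-4)p + 8(1−p) = −12p + 8; against Far: 6p + (-4)(1−p) = 10p − 4.
Setting these equal: −12p + 8 = 10p − 4 ⇒ −22p = -12 ⇒ p = 6/11, and the value is (-12)·(6/11) + 8 = 16/11.
For the keeper: with q = P(Near), equating Left's and Right's payoffs gives −10q + 6 = 12q − 4 ⇒ q = 5/11.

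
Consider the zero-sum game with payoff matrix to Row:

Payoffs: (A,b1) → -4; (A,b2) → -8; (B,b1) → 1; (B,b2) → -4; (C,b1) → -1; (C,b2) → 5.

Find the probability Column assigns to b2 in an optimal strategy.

2/11

Row minima: A → -8, B → -4, C → -1; maximin = -1.
Column maxima: b1 → 1, b2 → 5; minimax = 1.
-1 ≠ 1, so there is no saddle point; optimal play is mixed.
A is strictly dominated by B, so Row never plays it.
On the remaining 2×2 (B, C vs b1, b2):
Let Row play B with probability p. Expected payoff against b1: 1p + (-1)(1−p) = 2p − 1; against b2: (-4)p + 5(1−p) = −9p + 5.
Setting these equal: 2p − 1 = −9p + 5 ⇒ 11p = 6 ⇒ p = 6/11, and the value is (2)·(6/11) − 1 = 1/11.
For Column: with q = P(b1), equating B's and C's payoffs gives 5q − 4 = −6q + 5 ⇒ q = 9/11.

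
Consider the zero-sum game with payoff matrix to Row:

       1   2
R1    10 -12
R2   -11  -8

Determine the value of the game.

Row minima: R1 → -12, R2 → -11; maximin = -11.
Column maxima: 1 → 10, 2 → -8; minimax = -8.
-11 ≠ -8, so there is no saddle point; optimal play is mixed.
Let Row play R1 with probability p. Expected payoff against 1: 10p + (-11)(1−p) = 21p − 11; against 2: (-12)p + (-8)(1−p) = −4p − 8.
Setting these equal: 21p − 11 = −4p − 8 ⇒ 25p = 3 ⇒ p = 3/25, and the value is (21)·(3/25) − 11 = -212/25.
For Column: with q = P(1), equating R1's and R2's payoffs gives 22q − 12 = −3q − 8 ⇒ q = 4/25.

-212/25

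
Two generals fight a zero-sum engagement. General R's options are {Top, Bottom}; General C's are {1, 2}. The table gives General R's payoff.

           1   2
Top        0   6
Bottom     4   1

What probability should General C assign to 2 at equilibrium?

Row minima: Top → 0, Bottom → 1; maximin = 1.
Column maxima: 1 → 4, 2 → 6; minimax = 4.
1 ≠ 4, so there is no saddle point; optimal play is mixed.
Let General R play Top with probability p. Expected payoff against 1: 0p + 4(1−p) = −4p + 4; against 2: 6p + 1(1−p) = 5p + 1.
Setting these equal: −4p + 4 = 5p + 1 ⇒ −9p = -3 ⇒ p = 1/3, and the value is (-4)·(1/3) + 4 = 8/3.
For General C: with q = P(1), equating Top's and Bottom's payoffs gives −6q + 6 = 3q + 1 ⇒ q = 5/9.

4/9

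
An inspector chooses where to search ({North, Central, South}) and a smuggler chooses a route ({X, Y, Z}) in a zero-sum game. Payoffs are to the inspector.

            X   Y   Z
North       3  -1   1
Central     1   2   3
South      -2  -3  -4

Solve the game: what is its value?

Row minima: North → -1, Central → 1, South → -4; maximin = 1.
Column maxima: X → 3, Y → 2, Z → 3; minimax = 2.
1 ≠ 2, so there is no saddle point; optimal play is mixed.
South is strictly dominated by North, so the inspector never plays it.
With South eliminated, Z is strictly dominated by Y (it gives the inspector strictly more in every remaining row), so the smuggler never plays it.
On the remaining 2×2 (North, Central vs X, Y):
Let the inspector play North with probability p. Expected payoff against X: 3p + 1(1−p) = 2p + 1; against Y: (-1)p + 2(1−p) = −3p + 2.
Setting these equal: 2p + 1 = −3p + 2 ⇒ 5p = 1 ⇒ p = 1/5, and the value is (2)·(1/5) + 1 = 7/5.
For the smuggler: with q = P(X), equating North's and Central's payoffs gives 4q − 1 = −q + 2 ⇒ q = 3/5.

7/5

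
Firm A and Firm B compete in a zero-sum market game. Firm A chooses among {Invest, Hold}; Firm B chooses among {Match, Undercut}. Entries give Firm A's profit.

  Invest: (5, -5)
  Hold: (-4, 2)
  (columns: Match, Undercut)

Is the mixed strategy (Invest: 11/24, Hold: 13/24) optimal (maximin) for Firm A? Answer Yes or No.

Against Match this mix gives (11/24)·5 + (13/24)·(-4) = 1/8.
Against Undercut this mix gives (11/24)·(-5) + (13/24)·2 = -29/24.
Firm B will play Undercut, holding Firm A to -29/24. Shifting weight toward the row that does better against Undercut would raise this floor (the equalizing mix achieves -5/8 against both Undercut and Match), so the proposed strategy is not optimal.

No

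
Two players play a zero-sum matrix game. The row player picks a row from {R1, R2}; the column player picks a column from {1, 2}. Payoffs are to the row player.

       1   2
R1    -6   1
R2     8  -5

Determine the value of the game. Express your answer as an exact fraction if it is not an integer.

Row minima: R1 → -6, R2 → -5; maximin = -5.
Column maxima: 1 → 8, 2 → 1; minimax = 1.
-5 ≠ 1, so there is no saddle point; optimal play is mixed.
Let the row player play R1 with probability p. Expected payoff against 1: (-6)p + 8(1−p) = −14p + 8; against 2: 1p + (-5)(1−p) = 6p − 5.
Setting these equal: −14p + 8 = 6p − 5 ⇒ −20p = -13 ⇒ p = 13/20, and the value is (-14)·(13/20) + 8 = -11/10.
For the column player: with q = P(1), equating R1's and R2's payoffs gives −7q + 1 = 13q − 5 ⇒ q = 3/10.

-11/10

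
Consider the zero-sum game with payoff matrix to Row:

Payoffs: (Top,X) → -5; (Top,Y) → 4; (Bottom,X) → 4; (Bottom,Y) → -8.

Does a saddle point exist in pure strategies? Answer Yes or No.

Row minima: Top → -5, Bottom → -8; maximin = -5.
Column maxima: X → 4, Y → 4; minimax = 4.
-5 ≠ 4, so no pure-strategy equilibrium exists.

No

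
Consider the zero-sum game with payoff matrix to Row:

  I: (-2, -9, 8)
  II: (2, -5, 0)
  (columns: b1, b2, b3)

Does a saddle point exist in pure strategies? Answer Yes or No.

Yes

Row minima: I → -9, II → -5; maximin = -5.
Column maxima: b1 → 2, b2 → -5, b3 → 8; minimax = -5.
maximin = minimax = -5, so a saddle point exists.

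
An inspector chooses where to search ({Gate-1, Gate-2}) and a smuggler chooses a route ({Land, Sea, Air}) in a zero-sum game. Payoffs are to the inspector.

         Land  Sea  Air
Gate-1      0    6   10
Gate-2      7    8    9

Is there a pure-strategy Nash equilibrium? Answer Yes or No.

Yes

Row minima: Gate-1 → 0, Gate-2 → 7; maximin = 7.
Column maxima: Land → 7, Sea → 8, Air → 10; minimax = 7.
maximin = minimax = 7, so a saddle point exists.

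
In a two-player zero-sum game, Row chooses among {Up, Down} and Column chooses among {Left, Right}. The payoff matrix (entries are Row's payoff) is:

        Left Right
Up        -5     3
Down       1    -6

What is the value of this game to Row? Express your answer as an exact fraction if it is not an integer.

-9/5

Row minima: Up → -5, Down → -6; maximin = -5.
Column maxima: Left → 1, Right → 3; minimax = 1.
-5 ≠ 1, so there is no saddle point; optimal play is mixed.
Let Row play Up with probability p. Expected payoff against Left: (-5)p + 1(1−p) = −6p + 1; against Right: 3p + (-6)(1−p) = 9p − 6.
Setting these equal: −6p + 1 = 9p − 6 ⇒ −15p = -7 ⇒ p = 7/15, and the value is (-6)·(7/15) + 1 = -9/5.
For Column: with q = P(Left), equating Up's and Down's payoffs gives −8q + 3 = 7q − 6 ⇒ q = 3/5.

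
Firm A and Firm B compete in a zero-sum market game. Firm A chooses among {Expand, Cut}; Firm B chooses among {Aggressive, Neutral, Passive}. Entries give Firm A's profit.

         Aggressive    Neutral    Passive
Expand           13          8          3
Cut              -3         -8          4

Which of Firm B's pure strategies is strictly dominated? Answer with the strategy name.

Neutral holds Firm A's payoff strictly below Aggressive in every row: 8 < 13, -8 < -3.
So Aggressive is strictly dominated for Firm B.

Aggressive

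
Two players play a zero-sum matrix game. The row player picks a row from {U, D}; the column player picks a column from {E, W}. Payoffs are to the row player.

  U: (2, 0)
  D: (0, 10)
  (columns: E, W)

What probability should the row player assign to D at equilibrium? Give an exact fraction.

Row minima: U → 0, D → 0; maximin = 0.
Column maxima: E → 2, W → 10; minimax = 2.
0 ≠ 2, so there is no saddle point; optimal play is mixed.
Let the row player play U with probability p. Expected payoff against E: 2p + 0(1−p) = 2p; against W: 0p + 10(1−p) = −10p + 10.
Setting these equal: 2p = −10p + 10 ⇒ 12p = 10 ⇒ p = 5/6, and the value is (2)·(5/6) = 5/3.
For the column player: with q = P(E), equating U's and D's payoffs gives 2q = −10q + 10 ⇒ q = 5/6.

1/6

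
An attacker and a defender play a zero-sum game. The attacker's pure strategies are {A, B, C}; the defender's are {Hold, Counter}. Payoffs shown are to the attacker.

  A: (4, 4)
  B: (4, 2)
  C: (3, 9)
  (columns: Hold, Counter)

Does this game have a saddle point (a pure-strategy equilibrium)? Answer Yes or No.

Yes

Row minima: A → 4, B → 2, C → 3; maximin = 4.
Column maxima: Hold → 4, Counter → 9; minimax = 4.
maximin = minimax = 4, so a saddle point exists.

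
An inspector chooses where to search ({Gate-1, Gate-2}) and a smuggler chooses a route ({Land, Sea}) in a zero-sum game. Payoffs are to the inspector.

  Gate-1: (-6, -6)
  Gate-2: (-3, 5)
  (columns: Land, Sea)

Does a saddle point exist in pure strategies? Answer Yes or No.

Yes

Row minima: Gate-1 → -6, Gate-2 → -3; maximin = -3.
Column maxima: Land → -3, Sea → 5; minimax = -3.
maximin = minimax = -3, so a saddle point exists.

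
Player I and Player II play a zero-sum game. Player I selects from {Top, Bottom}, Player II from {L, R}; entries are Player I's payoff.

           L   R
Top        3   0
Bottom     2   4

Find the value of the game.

12/5

Row minima: Top → 0, Bottom → 2; maximin = 2.
Column maxima: L → 3, R → 4; minimax = 3.
2 ≠ 3, so there is no saddle point; optimal play is mixed.
Let Player I play Top with probability p. Expected payoff against L: 3p + 2(1−p) = p + 2; against R: 0p + 4(1−p) = −4p + 4.
Setting these equal: p + 2 = −4p + 4 ⇒ 5p = 2 ⇒ p = 2/5, and the value is (1)·(2/5) + 2 = 12/5.
For Player II: with q = P(L), equating Top's and Bottom's payoffs gives 3q = −2q + 4 ⇒ q = 4/5.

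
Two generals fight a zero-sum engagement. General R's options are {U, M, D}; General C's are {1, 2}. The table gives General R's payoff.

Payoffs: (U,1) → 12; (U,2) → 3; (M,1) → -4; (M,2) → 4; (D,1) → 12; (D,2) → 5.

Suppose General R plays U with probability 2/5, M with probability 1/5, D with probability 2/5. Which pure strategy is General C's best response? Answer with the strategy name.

2

If General C plays 1, General R's expected payoff is (2/5)·12 + (1/5)·(-4) + (2/5)·12 = 44/5.
If General C plays 2, General R's expected payoff is (2/5)·3 + (1/5)·4 + (2/5)·5 = 4.
General C minimizes General R's payoff; the smallest is 4, so the best response is 2.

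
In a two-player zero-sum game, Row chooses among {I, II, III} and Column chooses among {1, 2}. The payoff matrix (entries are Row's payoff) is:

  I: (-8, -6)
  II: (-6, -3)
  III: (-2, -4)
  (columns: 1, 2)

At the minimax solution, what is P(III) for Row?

Row minima: I → -8, II → -6, III → -4; maximin = -4.
Column maxima: 1 → -2, 2 → -3; minimax = -3.
-4 ≠ -3, so there is no saddle point; optimal play is mixed.
I is strictly dominated by II, so Row never plays it.
On the remaining 2×2 (II, III vs 1, 2):
Let Row play II with probability p. Expected payoff against 1: (-6)p + (-2)(1−p) = −4p − 2; against 2: (-3)p + (-4)(1−p) = p − 4.
Setting these equal: −4p − 2 = p − 4 ⇒ −5p = -2 ⇒ p = 2/5, and the value is (-4)·(2/5) − 2 = -18/5.
For Column: with q = P(1), equating II's and III's payoffs gives −3q − 3 = 2q − 4 ⇒ q = 1/5.

3/5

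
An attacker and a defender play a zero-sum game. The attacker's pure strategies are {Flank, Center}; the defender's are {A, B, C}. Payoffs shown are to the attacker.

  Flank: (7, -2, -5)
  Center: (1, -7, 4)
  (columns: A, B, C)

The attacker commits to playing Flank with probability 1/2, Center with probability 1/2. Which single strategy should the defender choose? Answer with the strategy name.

B

If the defender plays A, the attacker's expected payoff is (1/2)·7 + (1/2)·1 = 4.
If the defender plays B, the attacker's expected payoff is (1/2)·(-2) + (1/2)·(-7) = -9/2.
If the defender plays C, the attacker's expected payoff is (1/2)·(-5) + (1/2)·4 = -1/2.
The defender minimizes the attacker's payoff; the smallest is -9/2, so the best response is B.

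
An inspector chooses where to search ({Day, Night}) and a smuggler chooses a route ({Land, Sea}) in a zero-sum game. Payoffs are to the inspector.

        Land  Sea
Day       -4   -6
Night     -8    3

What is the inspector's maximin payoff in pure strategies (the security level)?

-6

Row minima: Day → -6, Night → -8.
The best of these is -6.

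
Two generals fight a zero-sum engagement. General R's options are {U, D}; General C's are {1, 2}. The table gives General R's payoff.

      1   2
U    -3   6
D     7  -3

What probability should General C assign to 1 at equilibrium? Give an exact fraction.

Row minima: U → -3, D → -3; maximin = -3.
Column maxima: 1 → 7, 2 → 6; minimax = 6.
-3 ≠ 6, so there is no saddle point; optimal play is mixed.
Let General R play U with probability p. Expected payoff against 1: (-3)p + 7(1−p) = −10p + 7; against 2: 6p + (-3)(1−p) = 9p − 3.
Setting these equal: −10p + 7 = 9p − 3 ⇒ −19p = -10 ⇒ p = 10/19, and the value is (-10)·(10/19) + 7 = 33/19.
For General C: with q = P(1), equating U's and D's payoffs gives −9q + 6 = 10q − 3 ⇒ q = 9/19.

9/19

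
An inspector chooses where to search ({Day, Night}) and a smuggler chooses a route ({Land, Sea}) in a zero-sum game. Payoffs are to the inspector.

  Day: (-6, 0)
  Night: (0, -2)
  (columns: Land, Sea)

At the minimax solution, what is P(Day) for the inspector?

Row minima: Day → -6, Night → -2; maximin = -2.
Column maxima: Land → 0, Sea → 0; minimax = 0.
-2 ≠ 0, so there is no saddle point; optimal play is mixed.
Let the inspector play Day with probability p. Expected payoff against Land: (-6)p + 0(1−p) = −6p; against Sea: 0p + (-2)(1−p) = 2p − 2.
Setting these equal: −6p = 2p − 2 ⇒ −8p = -2 ⇒ p = 1/4, and the value is (-6)·(1/4) = -3/2.
For the smuggler: with q = P(Land), equating Day's and Night's payoffs gives −6q = 2q − 2 ⇒ q = 1/4.

1/4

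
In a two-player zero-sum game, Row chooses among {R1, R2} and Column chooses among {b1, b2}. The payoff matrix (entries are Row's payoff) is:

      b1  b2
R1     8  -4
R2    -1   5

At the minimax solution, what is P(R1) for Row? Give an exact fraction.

1/3

Row minima: R1 → -4, R2 → -1; maximin = -1.
Column maxima: b1 → 8, b2 → 5; minimax = 5.
-1 ≠ 5, so there is no saddle point; optimal play is mixed.
Let Row play R1 with probability p. Expected payoff against b1: 8p + (-1)(1−p) = 9p − 1; against b2: (-4)p + 5(1−p) = −9p + 5.
Setting these equal: 9p − 1 = −9p + 5 ⇒ 18p = 6 ⇒ p = 1/3, and the value is (9)·(1/3) − 1 = 2.
For Column: with q = P(b1), equating R1's and R2's payoffs gives 12q − 4 = −6q + 5 ⇒ q = 1/2.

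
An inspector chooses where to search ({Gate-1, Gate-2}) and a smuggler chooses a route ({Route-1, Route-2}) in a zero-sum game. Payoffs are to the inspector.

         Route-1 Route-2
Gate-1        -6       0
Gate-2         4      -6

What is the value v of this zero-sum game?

Row minima: Gate-1 → -6, Gate-2 → -6; maximin = -6.
Column maxima: Route-1 → 4, Route-2 → 0; minimax = 0.
-6 ≠ 0, so there is no saddle point; optimal play is mixed.
Let the inspector play Gate-1 with probability p. Expected payoff against Route-1: (-6)p + 4(1−p) = −10p + 4; against Route-2: 0p + (-6)(1−p) = 6p − 6.
Setting these equal: −10p + 4 = 6p − 6 ⇒ −16p = -10 ⇒ p = 5/8, and the value is (-10)·(5/8) + 4 = -9/4.
For the smuggler: with q = P(Route-1), equating Gate-1's and Gate-2's payoffs gives −6q = 10q − 6 ⇒ q = 3/8.

-9/4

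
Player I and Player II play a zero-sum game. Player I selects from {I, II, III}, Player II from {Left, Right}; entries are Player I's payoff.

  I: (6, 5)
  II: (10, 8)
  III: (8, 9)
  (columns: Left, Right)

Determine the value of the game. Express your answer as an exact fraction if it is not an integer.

26/3

Row minima: I → 5, II → 8, III → 8; maximin = 8.
Column maxima: Left → 10, Right → 9; minimax = 9.
8 ≠ 9, so there is no saddle point; optimal play is mixed.
I is strictly dominated by II, so Player I never plays it.
On the remaining 2×2 (II, III vs Left, Right):
Let Player I play II with probability p. Expected payoff against Left: 10p + 8(1−p) = 2p + 8; against Right: 8p + 9(1−p) = −p + 9.
Setting these equal: 2p + 8 = −p + 9 ⇒ 3p = 1 ⇒ p = 1/3, and the value is (2)·(1/3) + 8 = 26/3.
For Player II: with q = P(Left), equating II's and III's payoffs gives 2q + 8 = −q + 9 ⇒ q = 1/3.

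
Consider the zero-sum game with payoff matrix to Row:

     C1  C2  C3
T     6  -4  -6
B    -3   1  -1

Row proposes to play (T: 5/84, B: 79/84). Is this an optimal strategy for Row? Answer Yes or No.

Against C1 this mix gives (5/84)·6 + (79/84)·(-3) = -69/28.
Against C2 this mix gives (5/84)·(-4) + (79/84)·1 = 59/84.
Against C3 this mix gives (5/84)·(-6) + (79/84)·(-1) = -109/84.
Column will play C1, holding Row to -69/28. Shifting weight toward the row that does better against C1 would raise this floor (the equalizing mix achieves -12/7 against both C1 and C3), so the proposed strategy is not optimal.

No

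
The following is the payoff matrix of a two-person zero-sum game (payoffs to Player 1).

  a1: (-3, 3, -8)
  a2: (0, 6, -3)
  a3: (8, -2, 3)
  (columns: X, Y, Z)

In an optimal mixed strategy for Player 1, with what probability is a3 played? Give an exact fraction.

Row minima: a1 → -8, a2 → -3, a3 → -2; maximin = -2.
Column maxima: X → 8, Y → 6, Z → 3; minimax = 3.
-2 ≠ 3, so there is no saddle point; optimal play is mixed.
a1 is strictly dominated by a2, so Player 1 never plays it.
X is strictly dominated by Z (it gives Player 1 strictly more in every row), so Player 2 never plays it.
On the remaining 2×2 (a2, a3 vs Y, Z):
Let Player 1 play a2 with probability p. Expected payoff against Y: 6p + (-2)(1−p) = 8p − 2; against Z: (-3)p + 3(1−p) = −6p + 3.
Setting these equal: 8p − 2 = −6p + 3 ⇒ 14p = 5 ⇒ p = 5/14, and the value is (8)·(5/14) − 2 = 6/7.
For Player 2: with q = P(Y), equating a2's and a3's payoffs gives 9q − 3 = −5q + 3 ⇒ q = 3/7.

9/14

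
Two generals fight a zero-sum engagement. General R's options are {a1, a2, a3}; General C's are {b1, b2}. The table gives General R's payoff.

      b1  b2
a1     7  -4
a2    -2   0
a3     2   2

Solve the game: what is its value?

Row minima: a1 → -4, a2 → -2, a3 → 2; maximin = 2.
Column maxima: b1 → 7, b2 → 2; minimax = 2.
Since maximin = minimax = 2, there is a saddle point and the value is 2.

2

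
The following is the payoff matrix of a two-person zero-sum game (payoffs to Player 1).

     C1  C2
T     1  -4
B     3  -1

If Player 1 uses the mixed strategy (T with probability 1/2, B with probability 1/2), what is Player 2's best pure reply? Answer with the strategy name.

C2

If Player 2 plays C1, Player 1's expected payoff is (1/2)·1 + (1/2)·3 = 2.
If Player 2 plays C2, Player 1's expected payoff is (1/2)·(-4) + (1/2)·(-1) = -5/2.
Player 2 minimizes Player 1's payoff; the smallest is -5/2, so the best response is C2.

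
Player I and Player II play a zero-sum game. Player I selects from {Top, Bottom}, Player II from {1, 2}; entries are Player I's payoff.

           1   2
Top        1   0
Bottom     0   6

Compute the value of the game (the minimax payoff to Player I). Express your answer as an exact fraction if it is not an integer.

Row minima: Top → 0, Bottom → 0; maximin = 0.
Column maxima: 1 → 1, 2 → 6; minimax = 1.
0 ≠ 1, so there is no saddle point; optimal play is mixed.
Let Player I play Top with probability p. Expected payoff against 1: 1p + 0(1−p) = p; against 2: 0p + 6(1−p) = −6p + 6.
Setting these equal: p = −6p + 6 ⇒ 7p = 6 ⇒ p = 6/7, and the value is (1)·(6/7) = 6/7.
For Player II: with q = P(1), equating Top's and Bottom's payoffs gives q = −6q + 6 ⇒ q = 6/7.

6/7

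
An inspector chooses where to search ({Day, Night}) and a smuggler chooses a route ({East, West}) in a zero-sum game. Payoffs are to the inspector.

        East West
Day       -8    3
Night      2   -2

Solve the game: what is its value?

-2/3

Row minima: Day → -8, Night → -2; maximin = -2.
Column maxima: East → 2, West → 3; minimax = 2.
-2 ≠ 2, so there is no saddle point; optimal play is mixed.
Let the inspector play Day with probability p. Expected payoff against East: (-8)p + 2(1−p) = −10p + 2; against West: 3p + (-2)(1−p) = 5p − 2.
Setting these equal: −10p + 2 = 5p − 2 ⇒ −15p = -4 ⇒ p = 4/15, and the value is (-10)·(4/15) + 2 = -2/3.
For the smuggler: with q = P(East), equating Day's and Night's payoffs gives −11q + 3 = 4q − 2 ⇒ q = 1/3.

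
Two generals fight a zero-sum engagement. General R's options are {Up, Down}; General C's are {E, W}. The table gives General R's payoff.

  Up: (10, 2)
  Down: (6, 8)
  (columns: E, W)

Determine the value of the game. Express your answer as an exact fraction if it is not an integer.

Row minima: Up → 2, Down → 6; maximin = 6.
Column maxima: E → 10, W → 8; minimax = 8.
6 ≠ 8, so there is no saddle point; optimal play is mixed.
Let General R play Up with probability p. Expected payoff against E: 10p + 6(1−p) = 4p + 6; against W: 2p + 8(1−p) = −6p + 8.
Setting these equal: 4p + 6 = −6p + 8 ⇒ 10p = 2 ⇒ p = 1/5, and the value is (4)·(1/5) + 6 = 34/5.
For General C: with q = P(E), equating Up's and Down's payoffs gives 8q + 2 = −2q + 8 ⇒ q = 3/5.

34/5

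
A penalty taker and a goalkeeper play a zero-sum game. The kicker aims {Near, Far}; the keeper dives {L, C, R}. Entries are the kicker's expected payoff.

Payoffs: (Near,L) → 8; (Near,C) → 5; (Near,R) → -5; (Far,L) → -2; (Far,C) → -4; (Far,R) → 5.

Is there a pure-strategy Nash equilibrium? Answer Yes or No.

Row minima: Near → -5, Far → -4; maximin = -4.
Column maxima: L → 8, C → 5, R → 5; minimax = 5.
-4 ≠ 5, so no pure-strategy equilibrium exists.

No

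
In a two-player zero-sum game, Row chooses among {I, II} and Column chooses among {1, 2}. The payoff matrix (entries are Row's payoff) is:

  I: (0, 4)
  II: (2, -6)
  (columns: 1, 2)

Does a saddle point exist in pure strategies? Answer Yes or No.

No

Row minima: I → 0, II → -6; maximin = 0.
Column maxima: 1 → 2, 2 → 4; minimax = 2.
0 ≠ 2, so no pure-strategy equilibrium exists.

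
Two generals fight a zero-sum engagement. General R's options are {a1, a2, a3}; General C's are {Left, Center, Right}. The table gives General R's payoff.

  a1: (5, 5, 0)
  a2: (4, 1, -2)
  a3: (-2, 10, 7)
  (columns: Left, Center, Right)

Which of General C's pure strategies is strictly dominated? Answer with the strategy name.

Right holds General R's payoff strictly below Center in every row: 0 < 5, -2 < 1, 7 < 10.
So Center is strictly dominated for General C.

Center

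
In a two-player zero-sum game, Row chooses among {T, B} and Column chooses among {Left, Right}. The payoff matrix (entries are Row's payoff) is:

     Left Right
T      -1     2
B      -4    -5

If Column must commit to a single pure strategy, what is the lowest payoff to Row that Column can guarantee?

-1

Column maxima: Left → -1, Right → 2.
The smallest of these is -1.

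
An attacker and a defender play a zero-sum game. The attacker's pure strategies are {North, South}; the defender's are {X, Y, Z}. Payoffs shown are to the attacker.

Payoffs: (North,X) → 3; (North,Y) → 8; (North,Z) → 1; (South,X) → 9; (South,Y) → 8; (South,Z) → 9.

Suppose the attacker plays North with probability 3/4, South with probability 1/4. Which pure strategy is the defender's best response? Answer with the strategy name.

Z

If the defender plays X, the attacker's expected payoff is (3/4)·3 + (1/4)·9 = 9/2.
If the defender plays Y, the attacker's expected payoff is (3/4)·8 + (1/4)·8 = 8.
If the defender plays Z, the attacker's expected payoff is (3/4)·1 + (1/4)·9 = 3.
The defender minimizes the attacker's payoff; the smallest is 3, so the best response is Z.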